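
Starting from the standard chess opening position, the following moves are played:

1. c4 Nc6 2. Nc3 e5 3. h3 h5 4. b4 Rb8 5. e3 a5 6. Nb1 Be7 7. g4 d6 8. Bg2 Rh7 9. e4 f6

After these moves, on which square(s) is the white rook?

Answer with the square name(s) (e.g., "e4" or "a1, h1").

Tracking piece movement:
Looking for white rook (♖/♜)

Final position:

  a b c d e f g h
  ─────────────────
8│· ♜ ♝ ♛ ♚ · ♞ ·│8
7│· ♟ ♟ · ♝ · ♟ ♜│7
6│· · ♞ ♟ · ♟ · ·│6
5│♟ · · · ♟ · · ♟│5
4│· ♙ ♙ · ♙ · ♙ ·│4
3│· · · · · · · ♙│3
2│♙ · · ♙ · ♙ ♗ ·│2
1│♖ ♘ ♗ ♕ ♔ · ♘ ♖│1
  ─────────────────
  a b c d e f g h


a1, h1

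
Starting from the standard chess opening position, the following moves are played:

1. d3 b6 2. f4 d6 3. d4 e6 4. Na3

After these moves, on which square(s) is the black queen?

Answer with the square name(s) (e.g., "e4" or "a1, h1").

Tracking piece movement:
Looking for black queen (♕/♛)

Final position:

  a b c d e f g h
  ─────────────────
8│♜ ♞ ♝ ♛ ♚ ♝ ♞ ♜│8
7│♟ · ♟ · · ♟ ♟ ♟│7
6│· ♟ · ♟ ♟ · · ·│6
5│· · · · · · · ·│5
4│· · · ♙ · ♙ · ·│4
3│♘ · · · · · · ·│3
2│♙ ♙ ♙ · ♙ · ♙ ♙│2
1│♖ · ♗ ♕ ♔ ♗ ♘ ♖│1
  ─────────────────
  a b c d e f g h


d8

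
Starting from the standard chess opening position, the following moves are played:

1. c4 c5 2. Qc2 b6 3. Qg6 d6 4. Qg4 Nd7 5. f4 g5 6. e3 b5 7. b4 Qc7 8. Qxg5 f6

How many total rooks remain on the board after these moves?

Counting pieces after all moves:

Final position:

  a b c d e f g h
  ─────────────────
8│♜ · ♝ · ♚ ♝ ♞ ♜│8
7│♟ · ♛ ♞ ♟ · · ♟│7
6│· · · ♟ · ♟ · ·│6
5│· ♟ ♟ · · · ♕ ·│5
4│· ♙ ♙ · · ♙ · ·│4
3│· · · · ♙ · · ·│3
2│♙ · · ♙ · · ♙ ♙│2
1│♖ ♘ ♗ · ♔ ♗ ♘ ♖│1
  ─────────────────
  a b c d e f g h


4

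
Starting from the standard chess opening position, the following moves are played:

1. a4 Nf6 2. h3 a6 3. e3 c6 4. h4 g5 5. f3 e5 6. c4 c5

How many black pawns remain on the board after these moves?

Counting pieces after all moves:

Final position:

  a b c d e f g h
  ─────────────────
8│♜ ♞ ♝ ♛ ♚ ♝ · ♜│8
7│· ♟ · ♟ · ♟ · ♟│7
6│♟ · · · · ♞ · ·│6
5│· · ♟ · ♟ · ♟ ·│5
4│♙ · ♙ · · · · ♙│4
3│· · · · ♙ ♙ · ·│3
2│· ♙ · ♙ · · ♙ ·│2
1│♖ ♘ ♗ ♕ ♔ ♗ ♘ ♖│1
  ─────────────────
  a b c d e f g h


8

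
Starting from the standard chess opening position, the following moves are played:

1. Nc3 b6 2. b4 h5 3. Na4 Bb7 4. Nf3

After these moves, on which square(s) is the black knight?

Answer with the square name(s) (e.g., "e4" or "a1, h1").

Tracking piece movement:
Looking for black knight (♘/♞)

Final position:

  a b c d e f g h
  ─────────────────
8│♜ ♞ · ♛ ♚ ♝ ♞ ♜│8
7│♟ ♝ ♟ ♟ ♟ ♟ ♟ ·│7
6│· ♟ · · · · · ·│6
5│· · · · · · · ♟│5
4│♘ ♙ · · · · · ·│4
3│· · · · · ♘ · ·│3
2│♙ · ♙ ♙ ♙ ♙ ♙ ♙│2
1│♖ · ♗ ♕ ♔ ♗ · ♖│1
  ─────────────────
  a b c d e f g h


b8, g8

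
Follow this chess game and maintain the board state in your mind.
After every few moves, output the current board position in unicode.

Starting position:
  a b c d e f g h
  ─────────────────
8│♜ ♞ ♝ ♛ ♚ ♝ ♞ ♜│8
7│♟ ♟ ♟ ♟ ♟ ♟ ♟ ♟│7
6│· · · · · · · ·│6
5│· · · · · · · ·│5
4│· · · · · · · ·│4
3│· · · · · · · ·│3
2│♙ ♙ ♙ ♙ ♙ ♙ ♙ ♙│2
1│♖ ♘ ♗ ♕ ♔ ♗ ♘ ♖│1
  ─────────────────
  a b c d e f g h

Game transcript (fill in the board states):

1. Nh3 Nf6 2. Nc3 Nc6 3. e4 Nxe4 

  a b c d e f g h
  ─────────────────
8│♜ · ♝ ♛ ♚ ♝ · ♜│8
7│♟ ♟ ♟ ♟ ♟ ♟ ♟ ♟│7
6│· · ♞ · · · · ·│6
5│· · · · · · · ·│5
4│· · · · ♞ · · ·│4
3│· · ♘ · · · · ♘│3
2│♙ ♙ ♙ ♙ · ♙ ♙ ♙│2
1│♖ · ♗ ♕ ♔ ♗ · ♖│1
  ─────────────────
  a b c d e f g h

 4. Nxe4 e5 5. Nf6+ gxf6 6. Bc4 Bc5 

  a b c d e f g h
  ─────────────────
8│♜ · ♝ ♛ ♚ · · ♜│8
7│♟ ♟ ♟ ♟ · ♟ · ♟│7
6│· · ♞ · · ♟ · ·│6
5│· · ♝ · ♟ · · ·│5
4│· · ♗ · · · · ·│4
3│· · · · · · · ♘│3
2│♙ ♙ ♙ ♙ · ♙ ♙ ♙│2
1│♖ · ♗ ♕ ♔ · · ♖│1
  ─────────────────
  a b c d e f g h

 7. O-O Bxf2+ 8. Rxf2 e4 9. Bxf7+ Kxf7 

  a b c d e f g h
  ─────────────────
8│♜ · ♝ ♛ · · · ♜│8
7│♟ ♟ ♟ ♟ · ♚ · ♟│7
6│· · ♞ · · ♟ · ·│6
5│· · · · · · · ·│5
4│· · · · ♟ · · ·│4
3│· · · · · · · ♘│3
2│♙ ♙ ♙ ♙ · ♖ ♙ ♙│2
1│♖ · ♗ ♕ · · ♔ ·│1
  ─────────────────
  a b c d e f g h

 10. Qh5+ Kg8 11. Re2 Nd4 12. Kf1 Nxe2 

  a b c d e f g h
  ─────────────────
8│♜ · ♝ ♛ · · ♚ ♜│8
7│♟ ♟ ♟ ♟ · · · ♟│7
6│· · · · · ♟ · ·│6
5│· · · · · · · ♕│5
4│· · · · ♟ · · ·│4
3│· · · · · · · ♘│3
2│♙ ♙ ♙ ♙ ♞ · ♙ ♙│2
1│♖ · ♗ · · ♔ · ·│1
  ─────────────────
  a b c d e f g h

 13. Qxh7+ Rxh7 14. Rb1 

  a b c d e f g h
  ─────────────────
8│♜ · ♝ ♛ · · ♚ ·│8
7│♟ ♟ ♟ ♟ · · · ♜│7
6│· · · · · ♟ · ·│6
5│· · · · · · · ·│5
4│· · · · ♟ · · ·│4
3│· · · · · · · ♘│3
2│♙ ♙ ♙ ♙ ♞ · ♙ ♙│2
1│· ♖ ♗ · · ♔ · ·│1
  ─────────────────
  a b c d e f g h


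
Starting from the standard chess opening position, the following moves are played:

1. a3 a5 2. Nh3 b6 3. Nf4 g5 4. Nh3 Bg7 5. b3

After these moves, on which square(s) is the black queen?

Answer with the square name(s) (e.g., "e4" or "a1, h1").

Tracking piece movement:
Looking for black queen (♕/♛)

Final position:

  a b c d e f g h
  ─────────────────
8│♜ ♞ ♝ ♛ ♚ · ♞ ♜│8
7│· · ♟ ♟ ♟ ♟ ♝ ♟│7
6│· ♟ · · · · · ·│6
5│♟ · · · · · ♟ ·│5
4│· · · · · · · ·│4
3│♙ ♙ · · · · · ♘│3
2│· · ♙ ♙ ♙ ♙ ♙ ♙│2
1│♖ ♘ ♗ ♕ ♔ ♗ · ♖│1
  ─────────────────
  a b c d e f g h


d8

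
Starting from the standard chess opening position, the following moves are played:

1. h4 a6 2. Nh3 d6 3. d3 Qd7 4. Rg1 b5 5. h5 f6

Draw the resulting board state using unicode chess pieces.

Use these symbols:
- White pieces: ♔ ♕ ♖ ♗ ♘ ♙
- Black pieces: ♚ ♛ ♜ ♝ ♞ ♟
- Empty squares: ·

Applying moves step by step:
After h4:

♜ ♞ ♝ ♛ ♚ ♝ ♞ ♜
♟ ♟ ♟ ♟ ♟ ♟ ♟ ♟
· · · · · · · ·
· · · · · · · ·
· · · · · · · ♙
· · · · · · · ·
♙ ♙ ♙ ♙ ♙ ♙ ♙ ·
♖ ♘ ♗ ♕ ♔ ♗ ♘ ♖


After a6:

♜ ♞ ♝ ♛ ♚ ♝ ♞ ♜
· ♟ ♟ ♟ ♟ ♟ ♟ ♟
♟ · · · · · · ·
· · · · · · · ·
· · · · · · · ♙
· · · · · · · ·
♙ ♙ ♙ ♙ ♙ ♙ ♙ ·
♖ ♘ ♗ ♕ ♔ ♗ ♘ ♖


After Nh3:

♜ ♞ ♝ ♛ ♚ ♝ ♞ ♜
· ♟ ♟ ♟ ♟ ♟ ♟ ♟
♟ · · · · · · ·
· · · · · · · ·
· · · · · · · ♙
· · · · · · · ♘
♙ ♙ ♙ ♙ ♙ ♙ ♙ ·
♖ ♘ ♗ ♕ ♔ ♗ · ♖


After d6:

♜ ♞ ♝ ♛ ♚ ♝ ♞ ♜
· ♟ ♟ · ♟ ♟ ♟ ♟
♟ · · ♟ · · · ·
· · · · · · · ·
· · · · · · · ♙
· · · · · · · ♘
♙ ♙ ♙ ♙ ♙ ♙ ♙ ·
♖ ♘ ♗ ♕ ♔ ♗ · ♖


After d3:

♜ ♞ ♝ ♛ ♚ ♝ ♞ ♜
· ♟ ♟ · ♟ ♟ ♟ ♟
♟ · · ♟ · · · ·
· · · · · · · ·
· · · · · · · ♙
· · · ♙ · · · ♘
♙ ♙ ♙ · ♙ ♙ ♙ ·
♖ ♘ ♗ ♕ ♔ ♗ · ♖


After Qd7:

♜ ♞ ♝ · ♚ ♝ ♞ ♜
· ♟ ♟ ♛ ♟ ♟ ♟ ♟
♟ · · ♟ · · · ·
· · · · · · · ·
· · · · · · · ♙
· · · ♙ · · · ♘
♙ ♙ ♙ · ♙ ♙ ♙ ·
♖ ♘ ♗ ♕ ♔ ♗ · ♖


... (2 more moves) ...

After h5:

♜ ♞ ♝ · ♚ ♝ ♞ ♜
· · ♟ ♛ ♟ ♟ ♟ ♟
♟ · · ♟ · · · ·
· ♟ · · · · · ♙
· · · · · · · ·
· · · ♙ · · · ♘
♙ ♙ ♙ · ♙ ♙ ♙ ·
♖ ♘ ♗ ♕ ♔ ♗ ♖ ·


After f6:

♜ ♞ ♝ · ♚ ♝ ♞ ♜
· · ♟ ♛ ♟ · ♟ ♟
♟ · · ♟ · ♟ · ·
· ♟ · · · · · ♙
· · · · · · · ·
· · · ♙ · · · ♘
♙ ♙ ♙ · ♙ ♙ ♙ ·
♖ ♘ ♗ ♕ ♔ ♗ ♖ ·



  a b c d e f g h
  ─────────────────
8│♜ ♞ ♝ · ♚ ♝ ♞ ♜│8
7│· · ♟ ♛ ♟ · ♟ ♟│7
6│♟ · · ♟ · ♟ · ·│6
5│· ♟ · · · · · ♙│5
4│· · · · · · · ·│4
3│· · · ♙ · · · ♘│3
2│♙ ♙ ♙ · ♙ ♙ ♙ ·│2
1│♖ ♘ ♗ ♕ ♔ ♗ ♖ ·│1
  ─────────────────
  a b c d e f g h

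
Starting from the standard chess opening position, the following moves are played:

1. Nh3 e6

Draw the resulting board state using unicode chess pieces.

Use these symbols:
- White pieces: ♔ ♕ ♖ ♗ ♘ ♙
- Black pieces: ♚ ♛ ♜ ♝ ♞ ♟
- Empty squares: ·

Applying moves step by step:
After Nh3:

♜ ♞ ♝ ♛ ♚ ♝ ♞ ♜
♟ ♟ ♟ ♟ ♟ ♟ ♟ ♟
· · · · · · · ·
· · · · · · · ·
· · · · · · · ·
· · · · · · · ♘
♙ ♙ ♙ ♙ ♙ ♙ ♙ ♙
♖ ♘ ♗ ♕ ♔ ♗ · ♖


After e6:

♜ ♞ ♝ ♛ ♚ ♝ ♞ ♜
♟ ♟ ♟ ♟ · ♟ ♟ ♟
· · · · ♟ · · ·
· · · · · · · ·
· · · · · · · ·
· · · · · · · ♘
♙ ♙ ♙ ♙ ♙ ♙ ♙ ♙
♖ ♘ ♗ ♕ ♔ ♗ · ♖



  a b c d e f g h
  ─────────────────
8│♜ ♞ ♝ ♛ ♚ ♝ ♞ ♜│8
7│♟ ♟ ♟ ♟ · ♟ ♟ ♟│7
6│· · · · ♟ · · ·│6
5│· · · · · · · ·│5
4│· · · · · · · ·│4
3│· · · · · · · ♘│3
2│♙ ♙ ♙ ♙ ♙ ♙ ♙ ♙│2
1│♖ ♘ ♗ ♕ ♔ ♗ · ♖│1
  ─────────────────
  a b c d e f g h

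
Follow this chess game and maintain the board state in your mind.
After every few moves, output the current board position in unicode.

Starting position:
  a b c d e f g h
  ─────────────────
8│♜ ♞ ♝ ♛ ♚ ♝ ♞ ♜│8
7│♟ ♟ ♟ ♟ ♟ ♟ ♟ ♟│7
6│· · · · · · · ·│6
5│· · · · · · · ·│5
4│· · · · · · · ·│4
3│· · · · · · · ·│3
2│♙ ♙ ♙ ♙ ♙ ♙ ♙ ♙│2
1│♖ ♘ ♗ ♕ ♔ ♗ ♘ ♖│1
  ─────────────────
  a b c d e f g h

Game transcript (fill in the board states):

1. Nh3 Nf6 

  a b c d e f g h
  ─────────────────
8│♜ ♞ ♝ ♛ ♚ ♝ · ♜│8
7│♟ ♟ ♟ ♟ ♟ ♟ ♟ ♟│7
6│· · · · · ♞ · ·│6
5│· · · · · · · ·│5
4│· · · · · · · ·│4
3│· · · · · · · ♘│3
2│♙ ♙ ♙ ♙ ♙ ♙ ♙ ♙│2
1│♖ ♘ ♗ ♕ ♔ ♗ · ♖│1
  ─────────────────
  a b c d e f g h

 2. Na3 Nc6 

  a b c d e f g h
  ─────────────────
8│♜ · ♝ ♛ ♚ ♝ · ♜│8
7│♟ ♟ ♟ ♟ ♟ ♟ ♟ ♟│7
6│· · ♞ · · ♞ · ·│6
5│· · · · · · · ·│5
4│· · · · · · · ·│4
3│♘ · · · · · · ♘│3
2│♙ ♙ ♙ ♙ ♙ ♙ ♙ ♙│2
1│♖ · ♗ ♕ ♔ ♗ · ♖│1
  ─────────────────
  a b c d e f g h

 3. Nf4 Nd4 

  a b c d e f g h
  ─────────────────
8│♜ · ♝ ♛ ♚ ♝ · ♜│8
7│♟ ♟ ♟ ♟ ♟ ♟ ♟ ♟│7
6│· · · · · ♞ · ·│6
5│· · · · · · · ·│5
4│· · · ♞ · ♘ · ·│4
3│♘ · · · · · · ·│3
2│♙ ♙ ♙ ♙ ♙ ♙ ♙ ♙│2
1│♖ · ♗ ♕ ♔ ♗ · ♖│1
  ─────────────────
  a b c d e f g h

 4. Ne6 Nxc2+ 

  a b c d e f g h
  ─────────────────
8│♜ · ♝ ♛ ♚ ♝ · ♜│8
7│♟ ♟ ♟ ♟ ♟ ♟ ♟ ♟│7
6│· · · · ♘ ♞ · ·│6
5│· · · · · · · ·│5
4│· · · · · · · ·│4
3│♘ · · · · · · ·│3
2│♙ ♙ ♞ ♙ ♙ ♙ ♙ ♙│2
1│♖ · ♗ ♕ ♔ ♗ · ♖│1
  ─────────────────
  a b c d e f g h

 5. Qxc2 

  a b c d e f g h
  ─────────────────
8│♜ · ♝ ♛ ♚ ♝ · ♜│8
7│♟ ♟ ♟ ♟ ♟ ♟ ♟ ♟│7
6│· · · · ♘ ♞ · ·│6
5│· · · · · · · ·│5
4│· · · · · · · ·│4
3│♘ · · · · · · ·│3
2│♙ ♙ ♕ ♙ ♙ ♙ ♙ ♙│2
1│♖ · ♗ · ♔ ♗ · ♖│1
  ─────────────────
  a b c d e f g h


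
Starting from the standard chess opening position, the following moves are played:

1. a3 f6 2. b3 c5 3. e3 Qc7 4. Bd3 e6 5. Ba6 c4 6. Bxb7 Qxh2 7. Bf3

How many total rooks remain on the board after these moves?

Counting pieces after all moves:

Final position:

  a b c d e f g h
  ─────────────────
8│♜ ♞ ♝ · ♚ ♝ ♞ ♜│8
7│♟ · · ♟ · · ♟ ♟│7
6│· · · · ♟ ♟ · ·│6
5│· · · · · · · ·│5
4│· · ♟ · · · · ·│4
3│♙ ♙ · · ♙ ♗ · ·│3
2│· · ♙ ♙ · ♙ ♙ ♛│2
1│♖ ♘ ♗ ♕ ♔ · ♘ ♖│1
  ─────────────────
  a b c d e f g h


4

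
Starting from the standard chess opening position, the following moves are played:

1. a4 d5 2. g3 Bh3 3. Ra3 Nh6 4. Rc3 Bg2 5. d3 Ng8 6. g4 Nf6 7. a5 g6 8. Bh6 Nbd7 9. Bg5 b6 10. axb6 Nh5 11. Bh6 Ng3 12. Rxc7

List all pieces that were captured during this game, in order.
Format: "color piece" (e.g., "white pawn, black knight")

Tracking captures:
  axb6: captured black pawn
  Rxc7: captured black pawn

black pawn, black pawn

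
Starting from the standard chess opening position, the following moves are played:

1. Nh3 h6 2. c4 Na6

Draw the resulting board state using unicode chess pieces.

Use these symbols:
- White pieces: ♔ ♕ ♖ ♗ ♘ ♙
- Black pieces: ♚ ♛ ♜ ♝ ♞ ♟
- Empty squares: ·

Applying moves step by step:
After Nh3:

♜ ♞ ♝ ♛ ♚ ♝ ♞ ♜
♟ ♟ ♟ ♟ ♟ ♟ ♟ ♟
· · · · · · · ·
· · · · · · · ·
· · · · · · · ·
· · · · · · · ♘
♙ ♙ ♙ ♙ ♙ ♙ ♙ ♙
♖ ♘ ♗ ♕ ♔ ♗ · ♖


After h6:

♜ ♞ ♝ ♛ ♚ ♝ ♞ ♜
♟ ♟ ♟ ♟ ♟ ♟ ♟ ·
· · · · · · · ♟
· · · · · · · ·
· · · · · · · ·
· · · · · · · ♘
♙ ♙ ♙ ♙ ♙ ♙ ♙ ♙
♖ ♘ ♗ ♕ ♔ ♗ · ♖


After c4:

♜ ♞ ♝ ♛ ♚ ♝ ♞ ♜
♟ ♟ ♟ ♟ ♟ ♟ ♟ ·
· · · · · · · ♟
· · · · · · · ·
· · ♙ · · · · ·
· · · · · · · ♘
♙ ♙ · ♙ ♙ ♙ ♙ ♙
♖ ♘ ♗ ♕ ♔ ♗ · ♖


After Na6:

♜ · ♝ ♛ ♚ ♝ ♞ ♜
♟ ♟ ♟ ♟ ♟ ♟ ♟ ·
♞ · · · · · · ♟
· · · · · · · ·
· · ♙ · · · · ·
· · · · · · · ♘
♙ ♙ · ♙ ♙ ♙ ♙ ♙
♖ ♘ ♗ ♕ ♔ ♗ · ♖



  a b c d e f g h
  ─────────────────
8│♜ · ♝ ♛ ♚ ♝ ♞ ♜│8
7│♟ ♟ ♟ ♟ ♟ ♟ ♟ ·│7
6│♞ · · · · · · ♟│6
5│· · · · · · · ·│5
4│· · ♙ · · · · ·│4
3│· · · · · · · ♘│3
2│♙ ♙ · ♙ ♙ ♙ ♙ ♙│2
1│♖ ♘ ♗ ♕ ♔ ♗ · ♖│1
  ─────────────────
  a b c d e f g h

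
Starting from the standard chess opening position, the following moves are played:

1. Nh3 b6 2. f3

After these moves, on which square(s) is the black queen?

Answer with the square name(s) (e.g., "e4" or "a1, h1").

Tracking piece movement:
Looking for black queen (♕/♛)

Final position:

  a b c d e f g h
  ─────────────────
8│♜ ♞ ♝ ♛ ♚ ♝ ♞ ♜│8
7│♟ · ♟ ♟ ♟ ♟ ♟ ♟│7
6│· ♟ · · · · · ·│6
5│· · · · · · · ·│5
4│· · · · · · · ·│4
3│· · · · · ♙ · ♘│3
2│♙ ♙ ♙ ♙ ♙ · ♙ ♙│2
1│♖ ♘ ♗ ♕ ♔ ♗ · ♖│1
  ─────────────────
  a b c d e f g h


d8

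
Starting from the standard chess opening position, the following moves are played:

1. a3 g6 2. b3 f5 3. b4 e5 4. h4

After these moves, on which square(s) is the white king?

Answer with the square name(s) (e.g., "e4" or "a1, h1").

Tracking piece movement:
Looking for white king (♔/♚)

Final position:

  a b c d e f g h
  ─────────────────
8│♜ ♞ ♝ ♛ ♚ ♝ ♞ ♜│8
7│♟ ♟ ♟ ♟ · · · ♟│7
6│· · · · · · ♟ ·│6
5│· · · · ♟ ♟ · ·│5
4│· ♙ · · · · · ♙│4
3│♙ · · · · · · ·│3
2│· · ♙ ♙ ♙ ♙ ♙ ·│2
1│♖ ♘ ♗ ♕ ♔ ♗ ♘ ♖│1
  ─────────────────
  a b c d e f g h


e1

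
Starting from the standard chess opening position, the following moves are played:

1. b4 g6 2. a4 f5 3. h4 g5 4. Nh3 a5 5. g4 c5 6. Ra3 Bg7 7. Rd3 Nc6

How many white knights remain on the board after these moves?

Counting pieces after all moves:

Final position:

  a b c d e f g h
  ─────────────────
8│♜ · ♝ ♛ ♚ · ♞ ♜│8
7│· ♟ · ♟ ♟ · ♝ ♟│7
6│· · ♞ · · · · ·│6
5│♟ · ♟ · · ♟ ♟ ·│5
4│♙ ♙ · · · · ♙ ♙│4
3│· · · ♖ · · · ♘│3
2│· · ♙ ♙ ♙ ♙ · ·│2
1│· ♘ ♗ ♕ ♔ ♗ · ♖│1
  ─────────────────
  a b c d e f g h


2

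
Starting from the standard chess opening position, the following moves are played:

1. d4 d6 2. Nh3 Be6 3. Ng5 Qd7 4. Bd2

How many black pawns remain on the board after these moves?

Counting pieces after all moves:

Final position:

  a b c d e f g h
  ─────────────────
8│♜ ♞ · · ♚ ♝ ♞ ♜│8
7│♟ ♟ ♟ ♛ ♟ ♟ ♟ ♟│7
6│· · · ♟ ♝ · · ·│6
5│· · · · · · ♘ ·│5
4│· · · ♙ · · · ·│4
3│· · · · · · · ·│3
2│♙ ♙ ♙ ♗ ♙ ♙ ♙ ♙│2
1│♖ ♘ · ♕ ♔ ♗ · ♖│1
  ─────────────────
  a b c d e f g h


8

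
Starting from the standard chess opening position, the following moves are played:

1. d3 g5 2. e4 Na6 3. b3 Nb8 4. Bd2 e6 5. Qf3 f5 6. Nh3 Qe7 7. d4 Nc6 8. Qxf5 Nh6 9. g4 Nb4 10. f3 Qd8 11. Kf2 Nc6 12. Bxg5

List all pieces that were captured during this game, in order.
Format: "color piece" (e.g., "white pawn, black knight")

Tracking captures:
  Qxf5: captured black pawn
  Bxg5: captured black pawn

black pawn, black pawn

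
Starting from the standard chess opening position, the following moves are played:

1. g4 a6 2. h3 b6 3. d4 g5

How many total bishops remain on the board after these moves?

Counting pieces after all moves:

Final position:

  a b c d e f g h
  ─────────────────
8│♜ ♞ ♝ ♛ ♚ ♝ ♞ ♜│8
7│· · ♟ ♟ ♟ ♟ · ♟│7
6│♟ ♟ · · · · · ·│6
5│· · · · · · ♟ ·│5
4│· · · ♙ · · ♙ ·│4
3│· · · · · · · ♙│3
2│♙ ♙ ♙ · ♙ ♙ · ·│2
1│♖ ♘ ♗ ♕ ♔ ♗ ♘ ♖│1
  ─────────────────
  a b c d e f g h


4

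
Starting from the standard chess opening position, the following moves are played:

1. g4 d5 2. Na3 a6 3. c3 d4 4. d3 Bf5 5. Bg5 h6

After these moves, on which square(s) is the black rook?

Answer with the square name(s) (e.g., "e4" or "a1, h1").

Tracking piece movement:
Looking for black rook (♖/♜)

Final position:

  a b c d e f g h
  ─────────────────
8│♜ ♞ · ♛ ♚ ♝ ♞ ♜│8
7│· ♟ ♟ · ♟ ♟ ♟ ·│7
6│♟ · · · · · · ♟│6
5│· · · · · ♝ ♗ ·│5
4│· · · ♟ · · ♙ ·│4
3│♘ · ♙ ♙ · · · ·│3
2│♙ ♙ · · ♙ ♙ · ♙│2
1│♖ · · ♕ ♔ ♗ ♘ ♖│1
  ─────────────────
  a b c d e f g h


a8, h8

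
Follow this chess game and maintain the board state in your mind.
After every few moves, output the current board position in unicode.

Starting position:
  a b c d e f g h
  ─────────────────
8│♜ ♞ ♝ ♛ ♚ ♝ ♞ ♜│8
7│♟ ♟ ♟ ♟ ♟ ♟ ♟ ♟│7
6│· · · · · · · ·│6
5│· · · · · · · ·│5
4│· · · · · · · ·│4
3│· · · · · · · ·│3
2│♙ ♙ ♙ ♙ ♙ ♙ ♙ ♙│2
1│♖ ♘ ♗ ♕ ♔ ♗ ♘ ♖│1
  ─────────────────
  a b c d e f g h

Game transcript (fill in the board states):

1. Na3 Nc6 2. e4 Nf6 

  a b c d e f g h
  ─────────────────
8│♜ · ♝ ♛ ♚ ♝ · ♜│8
7│♟ ♟ ♟ ♟ ♟ ♟ ♟ ♟│7
6│· · ♞ · · ♞ · ·│6
5│· · · · · · · ·│5
4│· · · · ♙ · · ·│4
3│♘ · · · · · · ·│3
2│♙ ♙ ♙ ♙ · ♙ ♙ ♙│2
1│♖ · ♗ ♕ ♔ ♗ ♘ ♖│1
  ─────────────────
  a b c d e f g h

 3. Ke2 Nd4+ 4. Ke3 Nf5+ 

  a b c d e f g h
  ─────────────────
8│♜ · ♝ ♛ ♚ ♝ · ♜│8
7│♟ ♟ ♟ ♟ ♟ ♟ ♟ ♟│7
6│· · · · · ♞ · ·│6
5│· · · · · ♞ · ·│5
4│· · · · ♙ · · ·│4
3│♘ · · · ♔ · · ·│3
2│♙ ♙ ♙ ♙ · ♙ ♙ ♙│2
1│♖ · ♗ ♕ · ♗ ♘ ♖│1
  ─────────────────
  a b c d e f g h

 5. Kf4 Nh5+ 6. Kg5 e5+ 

  a b c d e f g h
  ─────────────────
8│♜ · ♝ ♛ ♚ ♝ · ♜│8
7│♟ ♟ ♟ ♟ · ♟ ♟ ♟│7
6│· · · · · · · ·│6
5│· · · · ♟ ♞ ♔ ♞│5
4│· · · · ♙ · · ·│4
3│♘ · · · · · · ·│3
2│♙ ♙ ♙ ♙ · ♙ ♙ ♙│2
1│♖ · ♗ ♕ · ♗ ♘ ♖│1
  ─────────────────
  a b c d e f g h

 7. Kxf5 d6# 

  a b c d e f g h
  ─────────────────
8│♜ · ♝ ♛ ♚ ♝ · ♜│8
7│♟ ♟ ♟ · · ♟ ♟ ♟│7
6│· · · ♟ · · · ·│6
5│· · · · ♟ ♔ · ♞│5
4│· · · · ♙ · · ·│4
3│♘ · · · · · · ·│3
2│♙ ♙ ♙ ♙ · ♙ ♙ ♙│2
1│♖ · ♗ ♕ · ♗ ♘ ♖│1
  ─────────────────
  a b c d e f g h


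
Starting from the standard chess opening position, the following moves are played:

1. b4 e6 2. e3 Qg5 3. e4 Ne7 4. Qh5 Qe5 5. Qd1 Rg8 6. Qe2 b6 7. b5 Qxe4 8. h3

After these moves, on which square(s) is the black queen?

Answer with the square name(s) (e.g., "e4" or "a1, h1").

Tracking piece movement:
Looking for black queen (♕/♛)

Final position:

  a b c d e f g h
  ─────────────────
8│♜ ♞ ♝ · ♚ ♝ ♜ ·│8
7│♟ · ♟ ♟ ♞ ♟ ♟ ♟│7
6│· ♟ · · ♟ · · ·│6
5│· ♙ · · · · · ·│5
4│· · · · ♛ · · ·│4
3│· · · · · · · ♙│3
2│♙ · ♙ ♙ ♕ ♙ ♙ ·│2
1│♖ ♘ ♗ · ♔ ♗ ♘ ♖│1
  ─────────────────
  a b c d e f g h


e4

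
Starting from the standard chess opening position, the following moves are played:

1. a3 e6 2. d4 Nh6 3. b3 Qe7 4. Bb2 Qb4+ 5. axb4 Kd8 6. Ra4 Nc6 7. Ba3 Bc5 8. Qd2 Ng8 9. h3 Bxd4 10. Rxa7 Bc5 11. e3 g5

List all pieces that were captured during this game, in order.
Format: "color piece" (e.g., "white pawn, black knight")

Tracking captures:
  axb4: captured black queen
  Bxd4: captured white pawn
  Rxa7: captured black pawn

black queen, white pawn, black pawn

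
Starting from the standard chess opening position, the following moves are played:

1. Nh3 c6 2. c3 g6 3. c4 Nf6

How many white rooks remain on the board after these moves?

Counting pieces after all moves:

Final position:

  a b c d e f g h
  ─────────────────
8│♜ ♞ ♝ ♛ ♚ ♝ · ♜│8
7│♟ ♟ · ♟ ♟ ♟ · ♟│7
6│· · ♟ · · ♞ ♟ ·│6
5│· · · · · · · ·│5
4│· · ♙ · · · · ·│4
3│· · · · · · · ♘│3
2│♙ ♙ · ♙ ♙ ♙ ♙ ♙│2
1│♖ ♘ ♗ ♕ ♔ ♗ · ♖│1
  ─────────────────
  a b c d e f g h


2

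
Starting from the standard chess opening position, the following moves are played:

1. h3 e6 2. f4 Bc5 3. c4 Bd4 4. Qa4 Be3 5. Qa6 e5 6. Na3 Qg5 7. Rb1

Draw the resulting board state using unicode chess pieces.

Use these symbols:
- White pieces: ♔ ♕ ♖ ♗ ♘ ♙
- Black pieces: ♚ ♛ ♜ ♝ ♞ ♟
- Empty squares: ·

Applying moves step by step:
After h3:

♜ ♞ ♝ ♛ ♚ ♝ ♞ ♜
♟ ♟ ♟ ♟ ♟ ♟ ♟ ♟
· · · · · · · ·
· · · · · · · ·
· · · · · · · ·
· · · · · · · ♙
♙ ♙ ♙ ♙ ♙ ♙ ♙ ·
♖ ♘ ♗ ♕ ♔ ♗ ♘ ♖


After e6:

♜ ♞ ♝ ♛ ♚ ♝ ♞ ♜
♟ ♟ ♟ ♟ · ♟ ♟ ♟
· · · · ♟ · · ·
· · · · · · · ·
· · · · · · · ·
· · · · · · · ♙
♙ ♙ ♙ ♙ ♙ ♙ ♙ ·
♖ ♘ ♗ ♕ ♔ ♗ ♘ ♖


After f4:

♜ ♞ ♝ ♛ ♚ ♝ ♞ ♜
♟ ♟ ♟ ♟ · ♟ ♟ ♟
· · · · ♟ · · ·
· · · · · · · ·
· · · · · ♙ · ·
· · · · · · · ♙
♙ ♙ ♙ ♙ ♙ · ♙ ·
♖ ♘ ♗ ♕ ♔ ♗ ♘ ♖


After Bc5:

♜ ♞ ♝ ♛ ♚ · ♞ ♜
♟ ♟ ♟ ♟ · ♟ ♟ ♟
· · · · ♟ · · ·
· · ♝ · · · · ·
· · · · · ♙ · ·
· · · · · · · ♙
♙ ♙ ♙ ♙ ♙ · ♙ ·
♖ ♘ ♗ ♕ ♔ ♗ ♘ ♖


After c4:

♜ ♞ ♝ ♛ ♚ · ♞ ♜
♟ ♟ ♟ ♟ · ♟ ♟ ♟
· · · · ♟ · · ·
· · ♝ · · · · ·
· · ♙ · · ♙ · ·
· · · · · · · ♙
♙ ♙ · ♙ ♙ · ♙ ·
♖ ♘ ♗ ♕ ♔ ♗ ♘ ♖


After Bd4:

♜ ♞ ♝ ♛ ♚ · ♞ ♜
♟ ♟ ♟ ♟ · ♟ ♟ ♟
· · · · ♟ · · ·
· · · · · · · ·
· · ♙ ♝ · ♙ · ·
· · · · · · · ♙
♙ ♙ · ♙ ♙ · ♙ ·
♖ ♘ ♗ ♕ ♔ ♗ ♘ ♖


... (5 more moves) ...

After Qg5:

♜ ♞ ♝ · ♚ · ♞ ♜
♟ ♟ ♟ ♟ · ♟ ♟ ♟
♕ · · · · · · ·
· · · · ♟ · ♛ ·
· · ♙ · · ♙ · ·
♘ · · · ♝ · · ♙
♙ ♙ · ♙ ♙ · ♙ ·
♖ · ♗ · ♔ ♗ ♘ ♖


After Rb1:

♜ ♞ ♝ · ♚ · ♞ ♜
♟ ♟ ♟ ♟ · ♟ ♟ ♟
♕ · · · · · · ·
· · · · ♟ · ♛ ·
· · ♙ · · ♙ · ·
♘ · · · ♝ · · ♙
♙ ♙ · ♙ ♙ · ♙ ·
· ♖ ♗ · ♔ ♗ ♘ ♖



  a b c d e f g h
  ─────────────────
8│♜ ♞ ♝ · ♚ · ♞ ♜│8
7│♟ ♟ ♟ ♟ · ♟ ♟ ♟│7
6│♕ · · · · · · ·│6
5│· · · · ♟ · ♛ ·│5
4│· · ♙ · · ♙ · ·│4
3│♘ · · · ♝ · · ♙│3
2│♙ ♙ · ♙ ♙ · ♙ ·│2
1│· ♖ ♗ · ♔ ♗ ♘ ♖│1
  ─────────────────
  a b c d e f g h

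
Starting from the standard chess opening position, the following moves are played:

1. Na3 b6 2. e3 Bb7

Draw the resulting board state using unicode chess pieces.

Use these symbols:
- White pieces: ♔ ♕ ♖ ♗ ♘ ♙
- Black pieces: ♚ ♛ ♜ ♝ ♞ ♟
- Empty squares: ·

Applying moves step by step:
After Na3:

♜ ♞ ♝ ♛ ♚ ♝ ♞ ♜
♟ ♟ ♟ ♟ ♟ ♟ ♟ ♟
· · · · · · · ·
· · · · · · · ·
· · · · · · · ·
♘ · · · · · · ·
♙ ♙ ♙ ♙ ♙ ♙ ♙ ♙
♖ · ♗ ♕ ♔ ♗ ♘ ♖


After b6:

♜ ♞ ♝ ♛ ♚ ♝ ♞ ♜
♟ · ♟ ♟ ♟ ♟ ♟ ♟
· ♟ · · · · · ·
· · · · · · · ·
· · · · · · · ·
♘ · · · · · · ·
♙ ♙ ♙ ♙ ♙ ♙ ♙ ♙
♖ · ♗ ♕ ♔ ♗ ♘ ♖


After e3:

♜ ♞ ♝ ♛ ♚ ♝ ♞ ♜
♟ · ♟ ♟ ♟ ♟ ♟ ♟
· ♟ · · · · · ·
· · · · · · · ·
· · · · · · · ·
♘ · · · ♙ · · ·
♙ ♙ ♙ ♙ · ♙ ♙ ♙
♖ · ♗ ♕ ♔ ♗ ♘ ♖


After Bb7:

♜ ♞ · ♛ ♚ ♝ ♞ ♜
♟ ♝ ♟ ♟ ♟ ♟ ♟ ♟
· ♟ · · · · · ·
· · · · · · · ·
· · · · · · · ·
♘ · · · ♙ · · ·
♙ ♙ ♙ ♙ · ♙ ♙ ♙
♖ · ♗ ♕ ♔ ♗ ♘ ♖



  a b c d e f g h
  ─────────────────
8│♜ ♞ · ♛ ♚ ♝ ♞ ♜│8
7│♟ ♝ ♟ ♟ ♟ ♟ ♟ ♟│7
6│· ♟ · · · · · ·│6
5│· · · · · · · ·│5
4│· · · · · · · ·│4
3│♘ · · · ♙ · · ·│3
2│♙ ♙ ♙ ♙ · ♙ ♙ ♙│2
1│♖ · ♗ ♕ ♔ ♗ ♘ ♖│1
  ─────────────────
  a b c d e f g h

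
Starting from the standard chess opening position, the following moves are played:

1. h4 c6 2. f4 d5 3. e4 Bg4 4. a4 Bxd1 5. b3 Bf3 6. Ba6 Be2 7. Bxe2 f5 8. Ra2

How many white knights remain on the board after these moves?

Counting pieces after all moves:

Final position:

  a b c d e f g h
  ─────────────────
8│♜ ♞ · ♛ ♚ ♝ ♞ ♜│8
7│♟ ♟ · · ♟ · ♟ ♟│7
6│· · ♟ · · · · ·│6
5│· · · ♟ · ♟ · ·│5
4│♙ · · · ♙ ♙ · ♙│4
3│· ♙ · · · · · ·│3
2│♖ · ♙ ♙ ♗ · ♙ ·│2
1│· ♘ ♗ · ♔ · ♘ ♖│1
  ─────────────────
  a b c d e f g h


2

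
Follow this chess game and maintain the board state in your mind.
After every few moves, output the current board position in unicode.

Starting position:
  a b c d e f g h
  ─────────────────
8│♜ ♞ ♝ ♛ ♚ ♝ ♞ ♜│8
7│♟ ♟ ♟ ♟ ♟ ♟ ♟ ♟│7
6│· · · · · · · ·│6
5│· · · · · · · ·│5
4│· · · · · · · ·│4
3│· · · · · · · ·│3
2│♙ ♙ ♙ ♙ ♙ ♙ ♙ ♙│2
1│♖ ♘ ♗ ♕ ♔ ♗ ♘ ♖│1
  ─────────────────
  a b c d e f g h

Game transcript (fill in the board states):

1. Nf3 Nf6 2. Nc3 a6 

  a b c d e f g h
  ─────────────────
8│♜ ♞ ♝ ♛ ♚ ♝ · ♜│8
7│· ♟ ♟ ♟ ♟ ♟ ♟ ♟│7
6│♟ · · · · ♞ · ·│6
5│· · · · · · · ·│5
4│· · · · · · · ·│4
3│· · ♘ · · ♘ · ·│3
2│♙ ♙ ♙ ♙ ♙ ♙ ♙ ♙│2
1│♖ · ♗ ♕ ♔ ♗ · ♖│1
  ─────────────────
  a b c d e f g h

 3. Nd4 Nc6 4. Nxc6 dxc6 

  a b c d e f g h
  ─────────────────
8│♜ · ♝ ♛ ♚ ♝ · ♜│8
7│· ♟ ♟ · ♟ ♟ ♟ ♟│7
6│♟ · ♟ · · ♞ · ·│6
5│· · · · · · · ·│5
4│· · · · · · · ·│4
3│· · ♘ · · · · ·│3
2│♙ ♙ ♙ ♙ ♙ ♙ ♙ ♙│2
1│♖ · ♗ ♕ ♔ ♗ · ♖│1
  ─────────────────
  a b c d e f g h

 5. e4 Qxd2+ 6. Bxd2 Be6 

  a b c d e f g h
  ─────────────────
8│♜ · · · ♚ ♝ · ♜│8
7│· ♟ ♟ · ♟ ♟ ♟ ♟│7
6│♟ · ♟ · ♝ ♞ · ·│6
5│· · · · · · · ·│5
4│· · · · ♙ · · ·│4
3│· · ♘ · · · · ·│3
2│♙ ♙ ♙ ♗ · ♙ ♙ ♙│2
1│♖ · · ♕ ♔ ♗ · ♖│1
  ─────────────────
  a b c d e f g h



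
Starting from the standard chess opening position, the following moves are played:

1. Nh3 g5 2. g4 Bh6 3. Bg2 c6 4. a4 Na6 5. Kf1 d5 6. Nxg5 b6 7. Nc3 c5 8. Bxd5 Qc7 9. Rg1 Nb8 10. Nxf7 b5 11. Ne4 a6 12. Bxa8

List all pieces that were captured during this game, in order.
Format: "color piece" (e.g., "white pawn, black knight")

Tracking captures:
  Nxg5: captured black pawn
  Bxd5: captured black pawn
  Nxf7: captured black pawn
  Bxa8: captured black rook

black pawn, black pawn, black pawn, black rook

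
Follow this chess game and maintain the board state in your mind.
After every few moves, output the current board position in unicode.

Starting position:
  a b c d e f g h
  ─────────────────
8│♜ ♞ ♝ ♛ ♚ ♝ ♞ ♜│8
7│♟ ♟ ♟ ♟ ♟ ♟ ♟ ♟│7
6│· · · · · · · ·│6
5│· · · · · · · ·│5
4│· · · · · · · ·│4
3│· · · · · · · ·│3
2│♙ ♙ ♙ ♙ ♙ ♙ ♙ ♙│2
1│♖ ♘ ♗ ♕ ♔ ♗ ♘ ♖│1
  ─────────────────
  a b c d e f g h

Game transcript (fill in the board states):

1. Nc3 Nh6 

  a b c d e f g h
  ─────────────────
8│♜ ♞ ♝ ♛ ♚ ♝ · ♜│8
7│♟ ♟ ♟ ♟ ♟ ♟ ♟ ♟│7
6│· · · · · · · ♞│6
5│· · · · · · · ·│5
4│· · · · · · · ·│4
3│· · ♘ · · · · ·│3
2│♙ ♙ ♙ ♙ ♙ ♙ ♙ ♙│2
1│♖ · ♗ ♕ ♔ ♗ ♘ ♖│1
  ─────────────────
  a b c d e f g h

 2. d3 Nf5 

  a b c d e f g h
  ─────────────────
8│♜ ♞ ♝ ♛ ♚ ♝ · ♜│8
7│♟ ♟ ♟ ♟ ♟ ♟ ♟ ♟│7
6│· · · · · · · ·│6
5│· · · · · ♞ · ·│5
4│· · · · · · · ·│4
3│· · ♘ ♙ · · · ·│3
2│♙ ♙ ♙ · ♙ ♙ ♙ ♙│2
1│♖ · ♗ ♕ ♔ ♗ ♘ ♖│1
  ─────────────────
  a b c d e f g h

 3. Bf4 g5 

  a b c d e f g h
  ─────────────────
8│♜ ♞ ♝ ♛ ♚ ♝ · ♜│8
7│♟ ♟ ♟ ♟ ♟ ♟ · ♟│7
6│· · · · · · · ·│6
5│· · · · · ♞ ♟ ·│5
4│· · · · · ♗ · ·│4
3│· · ♘ ♙ · · · ·│3
2│♙ ♙ ♙ · ♙ ♙ ♙ ♙│2
1│♖ · · ♕ ♔ ♗ ♘ ♖│1
  ─────────────────
  a b c d e f g h

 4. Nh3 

  a b c d e f g h
  ─────────────────
8│♜ ♞ ♝ ♛ ♚ ♝ · ♜│8
7│♟ ♟ ♟ ♟ ♟ ♟ · ♟│7
6│· · · · · · · ·│6
5│· · · · · ♞ ♟ ·│5
4│· · · · · ♗ · ·│4
3│· · ♘ ♙ · · · ♘│3
2│♙ ♙ ♙ · ♙ ♙ ♙ ♙│2
1│♖ · · ♕ ♔ ♗ · ♖│1
  ─────────────────
  a b c d e f g h


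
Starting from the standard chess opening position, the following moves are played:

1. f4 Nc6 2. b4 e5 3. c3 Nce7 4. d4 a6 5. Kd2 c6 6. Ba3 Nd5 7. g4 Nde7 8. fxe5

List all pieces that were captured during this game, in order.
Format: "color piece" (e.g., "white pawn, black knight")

Tracking captures:
  fxe5: captured black pawn

black pawn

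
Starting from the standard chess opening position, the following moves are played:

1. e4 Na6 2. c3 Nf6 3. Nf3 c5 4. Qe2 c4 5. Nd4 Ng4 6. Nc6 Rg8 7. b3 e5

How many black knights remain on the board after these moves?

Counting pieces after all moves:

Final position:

  a b c d e f g h
  ─────────────────
8│♜ · ♝ ♛ ♚ ♝ ♜ ·│8
7│♟ ♟ · ♟ · ♟ ♟ ♟│7
6│♞ · ♘ · · · · ·│6
5│· · · · ♟ · · ·│5
4│· · ♟ · ♙ · ♞ ·│4
3│· ♙ ♙ · · · · ·│3
2│♙ · · ♙ ♕ ♙ ♙ ♙│2
1│♖ ♘ ♗ · ♔ ♗ · ♖│1
  ─────────────────
  a b c d e f g h


2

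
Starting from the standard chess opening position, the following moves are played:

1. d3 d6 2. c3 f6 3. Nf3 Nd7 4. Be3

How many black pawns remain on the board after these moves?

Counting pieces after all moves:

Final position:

  a b c d e f g h
  ─────────────────
8│♜ · ♝ ♛ ♚ ♝ ♞ ♜│8
7│♟ ♟ ♟ ♞ ♟ · ♟ ♟│7
6│· · · ♟ · ♟ · ·│6
5│· · · · · · · ·│5
4│· · · · · · · ·│4
3│· · ♙ ♙ ♗ ♘ · ·│3
2│♙ ♙ · · ♙ ♙ ♙ ♙│2
1│♖ ♘ · ♕ ♔ ♗ · ♖│1
  ─────────────────
  a b c d e f g h


8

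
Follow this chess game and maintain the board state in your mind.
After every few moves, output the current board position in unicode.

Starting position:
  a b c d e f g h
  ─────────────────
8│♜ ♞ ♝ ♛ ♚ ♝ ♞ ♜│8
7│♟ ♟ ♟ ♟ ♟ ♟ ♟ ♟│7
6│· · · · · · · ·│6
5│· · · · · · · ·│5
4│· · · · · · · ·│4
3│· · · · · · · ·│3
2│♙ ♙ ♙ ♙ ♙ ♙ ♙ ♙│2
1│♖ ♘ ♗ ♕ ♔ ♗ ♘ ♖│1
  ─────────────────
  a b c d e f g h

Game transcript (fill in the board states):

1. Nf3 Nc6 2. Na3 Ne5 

  a b c d e f g h
  ─────────────────
8│♜ · ♝ ♛ ♚ ♝ ♞ ♜│8
7│♟ ♟ ♟ ♟ ♟ ♟ ♟ ♟│7
6│· · · · · · · ·│6
5│· · · · ♞ · · ·│5
4│· · · · · · · ·│4
3│♘ · · · · ♘ · ·│3
2│♙ ♙ ♙ ♙ ♙ ♙ ♙ ♙│2
1│♖ · ♗ ♕ ♔ ♗ · ♖│1
  ─────────────────
  a b c d e f g h

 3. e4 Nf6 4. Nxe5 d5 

  a b c d e f g h
  ─────────────────
8│♜ · ♝ ♛ ♚ ♝ · ♜│8
7│♟ ♟ ♟ · ♟ ♟ ♟ ♟│7
6│· · · · · ♞ · ·│6
5│· · · ♟ ♘ · · ·│5
4│· · · · ♙ · · ·│4
3│♘ · · · · · · ·│3
2│♙ ♙ ♙ ♙ · ♙ ♙ ♙│2
1│♖ · ♗ ♕ ♔ ♗ · ♖│1
  ─────────────────
  a b c d e f g h

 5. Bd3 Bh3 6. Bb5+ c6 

  a b c d e f g h
  ─────────────────
8│♜ · · ♛ ♚ ♝ · ♜│8
7│♟ ♟ · · ♟ ♟ ♟ ♟│7
6│· · ♟ · · ♞ · ·│6
5│· ♗ · ♟ ♘ · · ·│5
4│· · · · ♙ · · ·│4
3│♘ · · · · · · ♝│3
2│♙ ♙ ♙ ♙ · ♙ ♙ ♙│2
1│♖ · ♗ ♕ ♔ · · ♖│1
  ─────────────────
  a b c d e f g h

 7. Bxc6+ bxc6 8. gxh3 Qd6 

  a b c d e f g h
  ─────────────────
8│♜ · · · ♚ ♝ · ♜│8
7│♟ · · · ♟ ♟ ♟ ♟│7
6│· · ♟ ♛ · ♞ · ·│6
5│· · · ♟ ♘ · · ·│5
4│· · · · ♙ · · ·│4
3│♘ · · · · · · ♙│3
2│♙ ♙ ♙ ♙ · ♙ · ♙│2
1│♖ · ♗ ♕ ♔ · · ♖│1
  ─────────────────
  a b c d e f g h

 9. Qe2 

  a b c d e f g h
  ─────────────────
8│♜ · · · ♚ ♝ · ♜│8
7│♟ · · · ♟ ♟ ♟ ♟│7
6│· · ♟ ♛ · ♞ · ·│6
5│· · · ♟ ♘ · · ·│5
4│· · · · ♙ · · ·│4
3│♘ · · · · · · ♙│3
2│♙ ♙ ♙ ♙ ♕ ♙ · ♙│2
1│♖ · ♗ · ♔ · · ♖│1
  ─────────────────
  a b c d e f g h
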